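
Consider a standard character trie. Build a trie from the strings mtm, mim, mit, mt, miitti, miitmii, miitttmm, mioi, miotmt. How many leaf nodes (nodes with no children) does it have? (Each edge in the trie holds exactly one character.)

A leaf is a node with no children — equivalently, the end of a word that is not a proper prefix of any other stored word.
Those words: "miitmii", "miitti", "miitttmm", "mim", "mioi", "miotmt", "mit", "mtm"
Leaf count: 8

8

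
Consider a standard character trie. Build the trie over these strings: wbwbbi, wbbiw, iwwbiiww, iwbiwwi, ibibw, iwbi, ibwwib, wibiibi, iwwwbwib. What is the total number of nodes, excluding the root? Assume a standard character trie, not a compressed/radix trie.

41

Count nodes per top-level branch (shared prefixes stored once):
  'i'-branch (ibibw, ibwwib, iwbi, iwbiwwi, iwwbiiww, iwwwbwib): 26 nodes
  'w'-branch (wbbiw, wbwbbi, wibiibi): 15 nodes
Sum: 41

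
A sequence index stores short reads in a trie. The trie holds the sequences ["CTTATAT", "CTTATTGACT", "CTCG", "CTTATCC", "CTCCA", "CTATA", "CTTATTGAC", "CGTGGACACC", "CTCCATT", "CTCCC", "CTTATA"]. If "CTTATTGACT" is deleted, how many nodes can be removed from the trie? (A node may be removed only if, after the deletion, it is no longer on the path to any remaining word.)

1

Walk "CTTATTGACT" from the leaf back toward the root, removing each node that no remaining word uses.
The suffix "T" (1 node) is used only by "CTTATTGACT"; "CTTATTGAC" is itself a stored word, so pruning stops there.
Nodes removed: 1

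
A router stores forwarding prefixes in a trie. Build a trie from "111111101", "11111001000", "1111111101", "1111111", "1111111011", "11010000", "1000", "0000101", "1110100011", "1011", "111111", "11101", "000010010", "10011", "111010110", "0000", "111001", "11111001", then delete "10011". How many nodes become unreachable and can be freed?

2

A node on "10011"'s path can go only if nothing else ends at it or branches off below it.
The suffix "11" (2 nodes) is used only by "10011"; the node for "100" still has the child "0", so pruning stops there.
Nodes removed: 2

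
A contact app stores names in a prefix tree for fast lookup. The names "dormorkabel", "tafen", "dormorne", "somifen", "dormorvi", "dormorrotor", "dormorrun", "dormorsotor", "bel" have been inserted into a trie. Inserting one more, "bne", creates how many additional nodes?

The longest prefix of "bne" already in the trie is "b" (length 1).
So 3 − 1 = 2 new nodes.

2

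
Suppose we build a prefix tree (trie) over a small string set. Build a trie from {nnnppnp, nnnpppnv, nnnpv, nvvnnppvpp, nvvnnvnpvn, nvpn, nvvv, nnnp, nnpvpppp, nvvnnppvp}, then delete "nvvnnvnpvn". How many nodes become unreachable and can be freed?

5

After clearing the end-marker at "nvvnnvnpvn", prune upward until reaching a node still needed by another word.
The suffix "vnpvn" (5 nodes) is used only by "nvvnnvnpvn"; the node for "nvvnn" still has the child "p", so pruning stops there.
Nodes removed: 5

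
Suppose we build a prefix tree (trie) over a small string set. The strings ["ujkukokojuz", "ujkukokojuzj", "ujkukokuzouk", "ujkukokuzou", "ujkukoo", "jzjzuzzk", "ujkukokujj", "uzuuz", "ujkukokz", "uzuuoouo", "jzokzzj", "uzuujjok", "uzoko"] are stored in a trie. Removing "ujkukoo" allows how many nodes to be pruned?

Walk "ujkukoo" from the leaf back toward the root, removing each node that no remaining word uses.
The suffix "o" (1 node) is used only by "ujkukoo"; the node for "ujkuko" still has the child "k", so pruning stops there.
Nodes removed: 1

1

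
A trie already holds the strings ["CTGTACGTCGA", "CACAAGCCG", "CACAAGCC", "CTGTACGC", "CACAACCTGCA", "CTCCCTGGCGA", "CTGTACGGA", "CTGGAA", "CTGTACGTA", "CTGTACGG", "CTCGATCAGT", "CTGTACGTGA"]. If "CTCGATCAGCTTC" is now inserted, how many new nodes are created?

4

The longest prefix of "CTCGATCAGCTTC" already in the trie is "CTCGATCAG" (length 9).
Each of the 4 remaining characters creates one node.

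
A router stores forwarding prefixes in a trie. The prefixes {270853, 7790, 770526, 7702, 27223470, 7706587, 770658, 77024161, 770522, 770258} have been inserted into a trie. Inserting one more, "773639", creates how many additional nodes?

4

"77" is already a path in the trie; the remaining "3639" must be added.
So 6 − 2 = 4 new nodes.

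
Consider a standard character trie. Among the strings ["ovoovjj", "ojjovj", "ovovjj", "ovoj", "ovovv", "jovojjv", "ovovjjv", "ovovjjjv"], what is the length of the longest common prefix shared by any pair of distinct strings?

The deepest shared node is where two words last agree before diverging.
"ovovjj" and "ovovjjjv" agree on "ovovjj" (6 characters) before diverging; nothing deeper is shared.
Longest shared-prefix length: 6

6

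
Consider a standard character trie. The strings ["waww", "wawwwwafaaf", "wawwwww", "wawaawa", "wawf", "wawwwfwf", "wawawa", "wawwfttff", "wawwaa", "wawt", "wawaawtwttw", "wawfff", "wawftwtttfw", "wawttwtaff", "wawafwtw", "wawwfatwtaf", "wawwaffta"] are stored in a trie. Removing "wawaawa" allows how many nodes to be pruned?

After clearing the end-marker at "wawaawa", prune upward until reaching a node still needed by another word.
The suffix "a" (1 node) is used only by "wawaawa"; the node for "wawaaw" still has the child "t", so pruning stops there.
Nodes removed: 1

1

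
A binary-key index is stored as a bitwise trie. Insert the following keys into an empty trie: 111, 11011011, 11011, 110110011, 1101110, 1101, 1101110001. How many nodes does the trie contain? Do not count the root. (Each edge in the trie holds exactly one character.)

17

Count nodes per top-level branch (shared prefixes stored once):
  '1'-branch (1101, 11011, 110110011, 11011011, 1101110, 1101110001, 111): 17 nodes
Sum: 17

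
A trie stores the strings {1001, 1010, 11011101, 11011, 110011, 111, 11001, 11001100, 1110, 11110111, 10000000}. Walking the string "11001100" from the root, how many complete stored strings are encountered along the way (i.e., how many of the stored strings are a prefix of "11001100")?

Walk "11001100" from the root; an end-of-word marker is hit whenever a stored word is a prefix of "11001100".
Prefixes of the query that are stored words: "11001", "110011", "11001100"
Count: 3

3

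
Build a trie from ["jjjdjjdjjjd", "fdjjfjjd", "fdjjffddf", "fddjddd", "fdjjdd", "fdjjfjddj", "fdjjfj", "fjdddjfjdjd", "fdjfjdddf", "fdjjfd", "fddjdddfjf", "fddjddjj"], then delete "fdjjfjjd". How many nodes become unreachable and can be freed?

2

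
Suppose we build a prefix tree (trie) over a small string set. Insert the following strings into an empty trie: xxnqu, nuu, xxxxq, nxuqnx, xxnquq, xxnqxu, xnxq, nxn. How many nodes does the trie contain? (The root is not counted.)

Insert word by word; a character creates a node only if that edge doesn't already exist:
  "xxnqu" → 5 new (x, x, n, q, u)
  "nuu" → 3 new (n, u, u)
  "xxxxq" → prefix "xx" already present; 3 new (x, x, q)
  "nxuqnx" → prefix "n" already present; 5 new (x, u, q, n, x)
  "xxnquq" → prefix "xxnqu" already present; 1 new (q)
  "xxnqxu" → prefix "xxnq" already present; 2 new (x, u)
  "xnxq" → prefix "x" already present; 3 new (n, x, q)
  "nxn" → prefix "nx" already present; 1 new (n)
Total nodes = 5 + 3 + 3 + 5 + 1 + 2 + 3 + 1 = 23

23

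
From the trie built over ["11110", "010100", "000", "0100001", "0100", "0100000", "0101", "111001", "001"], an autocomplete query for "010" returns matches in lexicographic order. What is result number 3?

Filter for "010…" and sort: "0100", "0100000", "0100001", "0101", "010100"
The 3rd is 0100001.

0100001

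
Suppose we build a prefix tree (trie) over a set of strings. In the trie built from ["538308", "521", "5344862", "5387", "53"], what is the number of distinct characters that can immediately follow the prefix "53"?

The children of the "53" node are the distinct next characters among strings starting with "53".
Distinct next characters after "53": 4, 8.
That node has 2 child edges.

2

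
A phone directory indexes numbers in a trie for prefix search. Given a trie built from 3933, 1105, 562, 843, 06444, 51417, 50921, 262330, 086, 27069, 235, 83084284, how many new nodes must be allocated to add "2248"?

3

Walking "2248" from the root, the first 1 characters ("2") follow existing edges; "2" is the first miss.
New nodes needed: |"2248"| − 1 = 4 − 1 = 3.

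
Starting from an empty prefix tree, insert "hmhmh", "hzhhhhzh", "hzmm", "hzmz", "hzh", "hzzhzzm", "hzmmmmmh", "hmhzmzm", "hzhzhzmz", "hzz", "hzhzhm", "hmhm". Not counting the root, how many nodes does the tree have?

34

Count nodes per top-level branch (shared prefixes stored once):
  'h'-branch (hmhm, hmhmh, hmhzmzm, hzh, hzhhhhzh, hzhzhm, hzhzhzmz, hzmm, hzmmmmmh, hzmz, hzz, hzzhzzm): 34 nodes
Sum: 34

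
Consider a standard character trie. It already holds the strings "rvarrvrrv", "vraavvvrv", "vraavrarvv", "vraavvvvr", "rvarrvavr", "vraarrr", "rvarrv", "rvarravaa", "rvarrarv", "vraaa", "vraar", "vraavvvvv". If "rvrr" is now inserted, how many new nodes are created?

2

"rv" is already a path in the trie; the remaining "rr" must be added.
Each of the 2 remaining characters creates one node.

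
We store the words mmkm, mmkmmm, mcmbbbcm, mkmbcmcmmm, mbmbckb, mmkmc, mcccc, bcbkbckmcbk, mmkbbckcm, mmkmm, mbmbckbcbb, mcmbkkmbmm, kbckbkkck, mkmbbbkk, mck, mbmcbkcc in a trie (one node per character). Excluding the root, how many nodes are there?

77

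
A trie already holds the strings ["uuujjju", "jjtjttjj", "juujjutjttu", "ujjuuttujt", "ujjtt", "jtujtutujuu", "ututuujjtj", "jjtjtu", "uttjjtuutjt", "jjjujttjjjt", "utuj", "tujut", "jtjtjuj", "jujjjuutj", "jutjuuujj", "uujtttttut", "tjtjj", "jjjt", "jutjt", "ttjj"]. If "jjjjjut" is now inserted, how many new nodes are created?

"jjj" is already a path in the trie; the remaining "jjut" must be added.
Each of the 4 remaining characters creates one node.

4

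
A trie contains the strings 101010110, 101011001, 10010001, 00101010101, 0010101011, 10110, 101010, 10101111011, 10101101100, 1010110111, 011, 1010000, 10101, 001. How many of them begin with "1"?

10

Filter for entries beginning with "1":
Words under "1": 10010001, 1010000, 10101, 101010, 101010110, 101011001, 10101101100, 1010110111, 10101111011, 10110
Count: 10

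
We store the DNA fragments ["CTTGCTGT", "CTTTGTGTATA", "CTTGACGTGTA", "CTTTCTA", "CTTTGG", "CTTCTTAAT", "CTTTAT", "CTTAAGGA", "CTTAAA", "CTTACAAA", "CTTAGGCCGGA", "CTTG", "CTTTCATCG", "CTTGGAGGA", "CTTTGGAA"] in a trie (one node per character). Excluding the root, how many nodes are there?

63

Trace insertions, counting only characters that open a new branch:
  "CTTGCTGT" → 8 new (C, T, T, G, C, T, G, T)
  "CTTTGTGTATA" → prefix "CTT" already present; 8 new (T, G, T, G, T, A, T, A)
  "CTTGACGTGTA" → prefix "CTTG" already present; 7 new (A, C, G, T, G, T, A)
  "CTTTCTA" → prefix "CTTT" already present; 3 new (C, T, A)
  "CTTTGG" → prefix "CTTTG" already present; 1 new (G)
  "CTTCTTAAT" → prefix "CTT" already present; 6 new (C, T, T, A, A, T)
  "CTTTAT" → prefix "CTTT" already present; 2 new (A, T)
  "CTTAAGGA" → prefix "CTT" already present; 5 new (A, A, G, G, A)
  "CTTAAA" → prefix "CTTAA" already present; 1 new (A)
  "CTTACAAA" → prefix "CTTA" already present; 4 new (C, A, A, A)
  "CTTAGGCCGGA" → prefix "CTTA" already present; 7 new (G, G, C, C, G, G, A)
  "CTTG" → prefix "CTTG" already present; 0 new (none)
  "CTTTCATCG" → prefix "CTTTC" already present; 4 new (A, T, C, G)
  "CTTGGAGGA" → prefix "CTTG" already present; 5 new (G, A, G, G, A)
  "CTTTGGAA" → prefix "CTTTGG" already present; 2 new (A, A)
Total nodes = 8 + 8 + 7 + 3 + 1 + 6 + 2 + 5 + 1 + 4 + 7 + 0 + 4 + 5 + 2 = 63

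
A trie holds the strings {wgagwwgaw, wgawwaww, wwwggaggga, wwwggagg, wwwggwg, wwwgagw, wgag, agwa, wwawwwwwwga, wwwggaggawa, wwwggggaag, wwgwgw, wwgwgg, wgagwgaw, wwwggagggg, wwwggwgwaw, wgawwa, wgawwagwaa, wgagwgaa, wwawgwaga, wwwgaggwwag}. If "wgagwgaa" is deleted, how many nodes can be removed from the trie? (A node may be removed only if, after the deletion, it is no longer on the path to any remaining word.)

Walk "wgagwgaa" from the leaf back toward the root, removing each node that no remaining word uses.
The suffix "a" (1 node) is used only by "wgagwgaa"; the node for "wgagwga" still has the child "w", so pruning stops there.
Nodes removed: 1

1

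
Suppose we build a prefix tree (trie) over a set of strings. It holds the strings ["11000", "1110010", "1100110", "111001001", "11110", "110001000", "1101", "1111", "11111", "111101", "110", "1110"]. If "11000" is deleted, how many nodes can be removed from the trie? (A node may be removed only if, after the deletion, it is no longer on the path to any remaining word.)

0

After clearing the end-marker at "11000", prune upward until reaching a node still needed by another word.
Every node on "11000" is still needed (e.g. by "110001000"), so nothing is freed.
Nodes removed: 0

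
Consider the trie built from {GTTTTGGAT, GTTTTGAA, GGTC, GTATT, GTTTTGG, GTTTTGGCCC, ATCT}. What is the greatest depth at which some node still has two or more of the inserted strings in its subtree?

Equivalently: take the maximum, over all pairs, of their longest common prefix length.
"GTTTTGG" and "GTTTTGGAT" agree on "GTTTTGG" (7 characters) before diverging; nothing deeper is shared.
Longest shared-prefix length: 7

7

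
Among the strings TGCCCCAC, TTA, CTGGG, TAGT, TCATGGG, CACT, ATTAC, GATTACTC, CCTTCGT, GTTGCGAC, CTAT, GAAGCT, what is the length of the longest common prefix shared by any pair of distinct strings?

2

The deepest shared node is where two words last agree before diverging.
"CTAT" and "CTGGG" agree on "CT" (2 characters) before diverging; nothing deeper is shared.
Longest shared-prefix length: 2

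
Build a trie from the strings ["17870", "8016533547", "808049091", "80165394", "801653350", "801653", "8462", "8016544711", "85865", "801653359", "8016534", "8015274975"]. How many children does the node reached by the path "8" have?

Follow the path "8" to its node, then look at its outgoing edges.
Distinct next characters after "8": 0, 4, 5.
That node has 3 child edges.

3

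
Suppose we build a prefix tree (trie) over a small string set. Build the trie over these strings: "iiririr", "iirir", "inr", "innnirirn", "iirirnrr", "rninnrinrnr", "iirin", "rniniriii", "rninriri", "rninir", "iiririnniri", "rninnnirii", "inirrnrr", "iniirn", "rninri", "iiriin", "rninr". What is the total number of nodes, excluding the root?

For each word, the new-node count is its length minus the longest prefix already in the trie:
  "iiririr" → 7 new (i, i, r, i, r, i, r)
  "iirir" → prefix "iirir" already present; 0 new (none)
  "inr" → prefix "i" already present; 2 new (n, r)
  "innnirirn" → prefix "in" already present; 7 new (n, n, i, r, i, r, n)
  "iirirnrr" → prefix "iirir" already present; 3 new (n, r, r)
  "rninnrinrnr" → 11 new (r, n, i, n, n, r, i, n, r, n, r)
  "iirin" → prefix "iiri" already present; 1 new (n)
  "rniniriii" → prefix "rnin" already present; 5 new (i, r, i, i, i)
  "rninriri" → prefix "rnin" already present; 4 new (r, i, r, i)
  "rninir" → prefix "rninir" already present; 0 new (none)
  "iiririnniri" → prefix "iiriri" already present; 5 new (n, n, i, r, i)
  "rninnnirii" → prefix "rninn" already present; 5 new (n, i, r, i, i)
  "inirrnrr" → prefix "in" already present; 6 new (i, r, r, n, r, r)
  "iniirn" → prefix "ini" already present; 3 new (i, r, n)
  "rninri" → prefix "rninri" already present; 0 new (none)
  "iiriin" → prefix "iiri" already present; 2 new (i, n)
  "rninr" → prefix "rninr" already present; 0 new (none)
Total nodes = 7 + 0 + 2 + 7 + 3 + 11 + 1 + 5 + 4 + 0 + 5 + 5 + 6 + 3 + 0 + 2 + 0 = 61

61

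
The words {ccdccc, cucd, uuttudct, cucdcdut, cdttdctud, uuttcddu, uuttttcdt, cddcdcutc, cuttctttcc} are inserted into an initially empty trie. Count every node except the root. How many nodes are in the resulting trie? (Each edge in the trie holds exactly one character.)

Insert word by word; a character creates a node only if that edge doesn't already exist:
  "ccdccc" → 6 new (c, c, d, c, c, c)
  "cucd" → prefix "c" already present; 3 new (u, c, d)
  "uuttudct" → 8 new (u, u, t, t, u, d, c, t)
  "cucdcdut" → prefix "cucd" already present; 4 new (c, d, u, t)
  "cdttdctud" → prefix "c" already present; 8 new (d, t, t, d, c, t, u, d)
  "uuttcddu" → prefix "uutt" already present; 4 new (c, d, d, u)
  "uuttttcdt" → prefix "uutt" already present; 5 new (t, t, c, d, t)
  "cddcdcutc" → prefix "cd" already present; 7 new (d, c, d, c, u, t, c)
  "cuttctttcc" → prefix "cu" already present; 8 new (t, t, c, t, t, t, c, c)
Total nodes = 6 + 3 + 8 + 4 + 8 + 4 + 5 + 7 + 8 = 53

53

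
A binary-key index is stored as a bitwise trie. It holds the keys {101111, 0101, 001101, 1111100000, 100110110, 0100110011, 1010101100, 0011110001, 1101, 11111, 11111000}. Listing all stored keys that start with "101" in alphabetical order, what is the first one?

1010101100

DFS of the "101" subtree visits, in order: "1010101100", "101111"
Position 1: 1010101100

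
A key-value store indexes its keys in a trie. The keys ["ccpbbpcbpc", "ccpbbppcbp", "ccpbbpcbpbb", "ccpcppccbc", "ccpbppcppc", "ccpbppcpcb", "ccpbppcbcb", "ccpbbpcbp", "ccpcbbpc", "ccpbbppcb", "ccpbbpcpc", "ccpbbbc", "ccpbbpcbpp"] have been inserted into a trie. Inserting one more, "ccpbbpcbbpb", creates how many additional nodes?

The longest prefix of "ccpbbpcbbpb" already in the trie is "ccpbbpcb" (length 8).
New nodes needed: |"ccpbbpcbbpb"| − 8 = 11 − 8 = 3.

3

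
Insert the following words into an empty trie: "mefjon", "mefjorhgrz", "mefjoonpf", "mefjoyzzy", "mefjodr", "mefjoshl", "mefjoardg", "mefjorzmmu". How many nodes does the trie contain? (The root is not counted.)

32

For each word, the new-node count is its length minus the longest prefix already in the trie:
  "mefjon" → 6 new (m, e, f, j, o, n)
  "mefjorhgrz" → prefix "mefjo" already present; 5 new (r, h, g, r, z)
  "mefjoonpf" → prefix "mefjo" already present; 4 new (o, n, p, f)
  "mefjoyzzy" → prefix "mefjo" already present; 4 new (y, z, z, y)
  "mefjodr" → prefix "mefjo" already present; 2 new (d, r)
  "mefjoshl" → prefix "mefjo" already present; 3 new (s, h, l)
  "mefjoardg" → prefix "mefjo" already present; 4 new (a, r, d, g)
  "mefjorzmmu" → prefix "mefjor" already present; 4 new (z, m, m, u)
Total nodes = 6 + 5 + 4 + 4 + 2 + 3 + 4 + 4 = 32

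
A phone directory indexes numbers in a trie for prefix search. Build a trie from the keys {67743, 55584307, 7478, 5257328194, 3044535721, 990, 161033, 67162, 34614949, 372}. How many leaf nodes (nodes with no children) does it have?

A leaf is a node with no children — equivalently, the end of a word that is not a proper prefix of any other stored word.
Those words: "161033", "3044535721", "34614949", "372", "5257328194", "55584307", "67162", "67743", "7478", "990"
Leaf count: 10

10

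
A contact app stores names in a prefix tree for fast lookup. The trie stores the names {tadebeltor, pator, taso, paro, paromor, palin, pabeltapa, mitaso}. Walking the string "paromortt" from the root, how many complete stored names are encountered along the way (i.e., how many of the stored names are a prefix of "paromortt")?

Traverse "paromortt" character by character; count nodes along the way that are marked as word ends.
Prefixes of the query that are stored words: "paro", "paromor"
Count: 2

2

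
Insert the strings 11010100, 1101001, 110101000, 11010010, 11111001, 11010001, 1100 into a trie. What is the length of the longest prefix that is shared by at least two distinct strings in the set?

Equivalently: take the maximum, over all pairs, of their longest common prefix length.
"11010100" and "110101000" agree on "11010100" (8 characters) before diverging; nothing deeper is shared.
Longest shared-prefix length: 8

8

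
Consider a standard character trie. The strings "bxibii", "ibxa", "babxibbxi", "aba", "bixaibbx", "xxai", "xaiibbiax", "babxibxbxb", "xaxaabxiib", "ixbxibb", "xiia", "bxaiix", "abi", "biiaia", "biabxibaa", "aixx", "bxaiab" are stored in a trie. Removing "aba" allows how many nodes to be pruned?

Walk "aba" from the leaf back toward the root, removing each node that no remaining word uses.
The suffix "a" (1 node) is used only by "aba"; the node for "ab" still has the child "i", so pruning stops there.
Nodes removed: 1

1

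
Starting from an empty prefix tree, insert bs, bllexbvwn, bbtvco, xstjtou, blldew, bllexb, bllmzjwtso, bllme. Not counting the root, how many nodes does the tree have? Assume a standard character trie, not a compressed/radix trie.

33

Trie structure (* marks end of a word):
(root)
├─ b
│  ├─ b
│  │  └─ t
│  │     └─ v
│  │        └─ c
│  │           └─ o *
│  ├─ l
│  │  └─ l
│  │     ├─ d
│  │     │  └─ e
│  │     │     └─ w *
│  │     ├─ e
│  │     │  └─ x
│  │     │     └─ b *
│  │     │        └─ v
│  │     │           └─ w
│  │     │              └─ n *
│  │     └─ m
│  │        ├─ e *
│  │        └─ z
│  │           └─ j
│  │              └─ w
│  │                 └─ t
│  │                    └─ s
│  │                       └─ o *
│  └─ s *
└─ x
   └─ s
      └─ t
         └─ j
            └─ t
               └─ o
                  └─ u *
Counting every labelled node above: 33.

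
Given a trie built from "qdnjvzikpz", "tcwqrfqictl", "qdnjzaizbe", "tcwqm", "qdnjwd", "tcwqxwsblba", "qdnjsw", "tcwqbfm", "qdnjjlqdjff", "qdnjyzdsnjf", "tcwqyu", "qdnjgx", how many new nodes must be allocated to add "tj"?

1

The longest prefix of "tj" already in the trie is "t" (length 1).
Each of the 1 remaining characters creates one node.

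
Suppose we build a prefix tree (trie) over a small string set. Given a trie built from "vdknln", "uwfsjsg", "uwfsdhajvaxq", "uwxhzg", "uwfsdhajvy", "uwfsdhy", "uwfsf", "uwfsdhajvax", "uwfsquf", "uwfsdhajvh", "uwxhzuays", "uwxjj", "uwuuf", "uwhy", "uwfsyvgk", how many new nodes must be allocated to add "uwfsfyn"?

2

"uwfsf" is already a path in the trie; the remaining "yn" must be added.
New nodes needed: |"uwfsfyn"| − 5 = 7 − 5 = 2.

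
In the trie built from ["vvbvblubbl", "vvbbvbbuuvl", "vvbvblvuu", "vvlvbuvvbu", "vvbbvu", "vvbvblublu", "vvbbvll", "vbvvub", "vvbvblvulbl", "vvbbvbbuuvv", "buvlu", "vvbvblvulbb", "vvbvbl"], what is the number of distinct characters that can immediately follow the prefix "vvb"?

2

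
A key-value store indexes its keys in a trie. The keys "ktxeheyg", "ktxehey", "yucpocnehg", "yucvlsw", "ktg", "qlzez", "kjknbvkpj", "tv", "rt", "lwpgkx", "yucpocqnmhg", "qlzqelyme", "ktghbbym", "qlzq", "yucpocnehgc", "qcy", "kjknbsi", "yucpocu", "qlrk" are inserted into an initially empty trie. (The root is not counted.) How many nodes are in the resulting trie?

70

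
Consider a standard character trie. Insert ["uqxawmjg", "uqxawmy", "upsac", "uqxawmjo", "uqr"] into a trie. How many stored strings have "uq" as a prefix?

4

Filter for entries beginning with "uq":
Words under "uq": uqr, uqxawmjg, uqxawmjo, uqxawmy
Count: 4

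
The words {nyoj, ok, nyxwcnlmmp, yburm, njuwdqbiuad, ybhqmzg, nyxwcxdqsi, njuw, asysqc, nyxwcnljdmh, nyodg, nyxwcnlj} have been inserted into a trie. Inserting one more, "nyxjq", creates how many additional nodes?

2

"nyx" is already a path in the trie; the remaining "jq" must be added.
So 5 − 3 = 2 new nodes.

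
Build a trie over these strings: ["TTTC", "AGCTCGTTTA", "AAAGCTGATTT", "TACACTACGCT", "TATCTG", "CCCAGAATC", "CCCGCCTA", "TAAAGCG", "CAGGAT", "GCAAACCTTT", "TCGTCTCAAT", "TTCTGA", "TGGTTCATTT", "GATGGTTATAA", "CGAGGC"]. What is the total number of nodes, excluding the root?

Insert word by word; a character creates a node only if that edge doesn't already exist:
  "TTTC" → 4 new (T, T, T, C)
  "AGCTCGTTTA" → 10 new (A, G, C, T, C, G, T, T, T, A)
  "AAAGCTGATTT" → prefix "A" already present; 10 new (A, A, G, C, T, G, A, T, T, T)
  "TACACTACGCT" → prefix "T" already present; 10 new (A, C, A, C, T, A, C, G, C, T)
  "TATCTG" → prefix "TA" already present; 4 new (T, C, T, G)
  "CCCAGAATC" → 9 new (C, C, C, A, G, A, A, T, C)
  "CCCGCCTA" → prefix "CCC" already present; 5 new (G, C, C, T, A)
  "TAAAGCG" → prefix "TA" already present; 5 new (A, A, G, C, G)
  "CAGGAT" → prefix "C" already present; 5 new (A, G, G, A, T)
  "GCAAACCTTT" → 10 new (G, C, A, A, A, C, C, T, T, T)
  "TCGTCTCAAT" → prefix "T" already present; 9 new (C, G, T, C, T, C, A, A, T)
  "TTCTGA" → prefix "TT" already present; 4 new (C, T, G, A)
  "TGGTTCATTT" → prefix "T" already present; 9 new (G, G, T, T, C, A, T, T, T)
  "GATGGTTATAA" → prefix "G" already present; 10 new (A, T, G, G, T, T, A, T, A, A)
  "CGAGGC" → prefix "C" already present; 5 new (G, A, G, G, C)
Total nodes = 4 + 10 + 10 + 10 + 4 + 9 + 5 + 5 + 5 + 10 + 9 + 4 + 9 + 10 + 5 = 109

109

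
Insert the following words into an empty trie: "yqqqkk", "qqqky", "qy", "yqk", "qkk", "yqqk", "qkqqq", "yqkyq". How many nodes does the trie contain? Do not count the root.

21

Trace insertions, counting only characters that open a new branch:
  "yqqqkk" → 6 new (y, q, q, q, k, k)
  "qqqky" → 5 new (q, q, q, k, y)
  "qy" → prefix "q" already present; 1 new (y)
  "yqk" → prefix "yq" already present; 1 new (k)
  "qkk" → prefix "q" already present; 2 new (k, k)
  "yqqk" → prefix "yqq" already present; 1 new (k)
  "qkqqq" → prefix "qk" already present; 3 new (q, q, q)
  "yqkyq" → prefix "yqk" already present; 2 new (y, q)
Total nodes = 6 + 5 + 1 + 1 + 2 + 1 + 3 + 2 = 21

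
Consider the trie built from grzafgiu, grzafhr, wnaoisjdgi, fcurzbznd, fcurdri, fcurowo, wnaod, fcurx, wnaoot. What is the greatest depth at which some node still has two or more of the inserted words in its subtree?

Equivalently: take the maximum, over all pairs, of their longest common prefix length.
"grzafgiu" and "grzafhr" agree on "grzaf" (5 characters) before diverging; nothing deeper is shared.
Longest shared-prefix length: 5

5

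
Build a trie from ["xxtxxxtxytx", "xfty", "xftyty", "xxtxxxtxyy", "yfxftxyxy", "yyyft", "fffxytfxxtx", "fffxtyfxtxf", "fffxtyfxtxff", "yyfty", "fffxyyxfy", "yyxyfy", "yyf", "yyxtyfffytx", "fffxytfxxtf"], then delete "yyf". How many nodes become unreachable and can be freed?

0

A node on "yyf"'s path can go only if nothing else ends at it or branches off below it.
Every node on "yyf" is still needed (e.g. by "yyfty"), so nothing is freed.
Nodes removed: 0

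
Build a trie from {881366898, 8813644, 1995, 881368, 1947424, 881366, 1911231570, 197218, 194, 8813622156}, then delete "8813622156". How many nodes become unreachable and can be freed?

After clearing the end-marker at "8813622156", prune upward until reaching a node still needed by another word.
The suffix "22156" (5 nodes) is used only by "8813622156"; the node for "88136" still has the child "6", so pruning stops there.
Nodes removed: 5

5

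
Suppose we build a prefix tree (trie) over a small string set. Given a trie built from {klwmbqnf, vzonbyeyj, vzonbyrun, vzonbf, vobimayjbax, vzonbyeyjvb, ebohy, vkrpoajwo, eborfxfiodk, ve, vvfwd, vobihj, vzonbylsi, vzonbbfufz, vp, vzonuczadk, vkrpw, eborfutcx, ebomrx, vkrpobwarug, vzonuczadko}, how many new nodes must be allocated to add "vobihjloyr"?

4

The longest prefix of "vobihjloyr" already in the trie is "vobihj" (length 6).
Each of the 4 remaining characters creates one node.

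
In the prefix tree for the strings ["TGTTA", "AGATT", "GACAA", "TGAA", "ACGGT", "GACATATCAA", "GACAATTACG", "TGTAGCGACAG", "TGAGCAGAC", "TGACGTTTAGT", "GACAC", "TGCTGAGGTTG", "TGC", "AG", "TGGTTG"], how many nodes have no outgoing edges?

12

Leaves are exactly the stored words that no other stored word extends.
Those words: "ACGGT", "AGATT", "GACAATTACG", "GACAC", "GACATATCAA", "TGAA", "TGACGTTTAGT", "TGAGCAGAC", "TGCTGAGGTTG", "TGGTTG", "TGTAGCGACAG", "TGTTA"
Leaf count: 12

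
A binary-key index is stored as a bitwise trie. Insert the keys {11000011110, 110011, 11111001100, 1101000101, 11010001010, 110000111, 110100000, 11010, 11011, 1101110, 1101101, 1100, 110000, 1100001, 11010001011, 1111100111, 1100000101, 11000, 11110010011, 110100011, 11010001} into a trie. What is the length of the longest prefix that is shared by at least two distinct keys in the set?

10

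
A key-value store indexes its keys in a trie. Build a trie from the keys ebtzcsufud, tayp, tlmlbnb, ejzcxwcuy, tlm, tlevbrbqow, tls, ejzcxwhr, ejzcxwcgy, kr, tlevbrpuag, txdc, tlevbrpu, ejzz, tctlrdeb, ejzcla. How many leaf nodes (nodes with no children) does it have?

14

A leaf is a node with no children — equivalently, the end of a word that is not a proper prefix of any other stored word.
Those words: "ebtzcsufud", "ejzcla", "ejzcxwcgy", "ejzcxwcuy", "ejzcxwhr", "ejzz", "kr", "tayp", "tctlrdeb", "tlevbrbqow", "tlevbrpuag", "tlmlbnb", "tls", "txdc"
Leaf count: 14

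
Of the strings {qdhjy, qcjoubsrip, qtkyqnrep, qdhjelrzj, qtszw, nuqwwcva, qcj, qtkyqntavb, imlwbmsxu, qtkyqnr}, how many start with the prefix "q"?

Walk to "q"; the words in its subtree are exactly those with that prefix.
Matches: "qcj", "qcjoubsrip", "qdhjelrzj", "qdhjy", "qtkyqnr", "qtkyqnrep", "qtkyqntavb", "qtszw"
Count: 8

8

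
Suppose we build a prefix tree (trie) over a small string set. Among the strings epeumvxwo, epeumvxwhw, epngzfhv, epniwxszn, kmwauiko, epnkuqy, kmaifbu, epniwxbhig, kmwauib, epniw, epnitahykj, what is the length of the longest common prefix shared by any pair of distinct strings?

Equivalently: take the maximum, over all pairs, of their longest common prefix length.
"epeumvxwhw" and "epeumvxwo" agree on "epeumvxw" (8 characters) before diverging; nothing deeper is shared.
Longest shared-prefix length: 8

8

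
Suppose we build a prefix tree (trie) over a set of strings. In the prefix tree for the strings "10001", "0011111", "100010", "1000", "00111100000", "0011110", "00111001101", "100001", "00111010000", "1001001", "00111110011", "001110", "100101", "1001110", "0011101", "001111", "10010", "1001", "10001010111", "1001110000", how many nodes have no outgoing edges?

9

Leaves are exactly the stored words that no other stored word extends.
Those words: "00111001101", "00111010000", "00111100000", "00111110011", "100001", "10001010111", "1001001", "100101", "1001110000"
Leaf count: 9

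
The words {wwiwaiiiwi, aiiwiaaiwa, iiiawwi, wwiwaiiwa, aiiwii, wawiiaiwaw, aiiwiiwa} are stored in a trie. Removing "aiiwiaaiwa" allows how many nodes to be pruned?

Walk "aiiwiaaiwa" from the leaf back toward the root, removing each node that no remaining word uses.
The suffix "aaiwa" (5 nodes) is used only by "aiiwiaaiwa"; the node for "aiiwi" still has the child "i", so pruning stops there.
Nodes removed: 5

5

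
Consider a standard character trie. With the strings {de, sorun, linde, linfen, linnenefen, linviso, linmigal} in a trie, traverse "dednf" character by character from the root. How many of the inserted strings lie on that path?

1

Traverse "dednf" character by character; count nodes along the way that are marked as word ends.
Prefixes of the query that are stored words: "de"
Count: 1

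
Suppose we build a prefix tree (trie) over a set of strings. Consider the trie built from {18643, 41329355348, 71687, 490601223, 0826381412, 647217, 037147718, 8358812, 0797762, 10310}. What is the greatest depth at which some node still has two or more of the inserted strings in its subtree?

1

Look for the deepest trie node that still has at least two words in its subtree.
e.g. "037147718" and "0797762" share the prefix "0" of length 1; no pair shares a longer one.
Longest shared-prefix length: 1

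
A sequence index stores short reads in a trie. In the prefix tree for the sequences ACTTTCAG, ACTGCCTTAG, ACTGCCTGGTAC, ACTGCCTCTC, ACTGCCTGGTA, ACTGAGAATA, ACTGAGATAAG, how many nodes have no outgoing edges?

Leaves are exactly the stored words that no other stored word extends.
Those words: "ACTGAGAATA", "ACTGAGATAAG", "ACTGCCTCTC", "ACTGCCTGGTAC", "ACTGCCTTAG", "ACTTTCAG"
Leaf count: 6

6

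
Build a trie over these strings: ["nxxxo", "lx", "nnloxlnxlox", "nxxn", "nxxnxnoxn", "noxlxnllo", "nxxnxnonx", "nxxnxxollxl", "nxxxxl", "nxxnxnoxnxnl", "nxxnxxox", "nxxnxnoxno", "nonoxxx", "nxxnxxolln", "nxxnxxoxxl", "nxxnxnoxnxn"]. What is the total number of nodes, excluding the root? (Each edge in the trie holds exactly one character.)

For each word, the new-node count is its length minus the longest prefix already in the trie:
  "nxxxo" → 5 new (n, x, x, x, o)
  "lx" → 2 new (l, x)
  "nnloxlnxlox" → prefix "n" already present; 10 new (n, l, o, x, l, n, x, l, o, x)
  "nxxn" → prefix "nxx" already present; 1 new (n)
  "nxxnxnoxn" → prefix "nxxn" already present; 5 new (x, n, o, x, n)
  "noxlxnllo" → prefix "n" already present; 8 new (o, x, l, x, n, l, l, o)
  "nxxnxnonx" → prefix "nxxnxno" already present; 2 new (n, x)
  "nxxnxxollxl" → prefix "nxxnx" already present; 6 new (x, o, l, l, x, l)
  "nxxxxl" → prefix "nxxx" already present; 2 new (x, l)
  "nxxnxnoxnxnl" → prefix "nxxnxnoxn" already present; 3 new (x, n, l)
  "nxxnxxox" → prefix "nxxnxxo" already present; 1 new (x)
  "nxxnxnoxno" → prefix "nxxnxnoxn" already present; 1 new (o)
  "nonoxxx" → prefix "no" already present; 5 new (n, o, x, x, x)
  "nxxnxxolln" → prefix "nxxnxxoll" already present; 1 new (n)
  "nxxnxxoxxl" → prefix "nxxnxxox" already present; 2 new (x, l)
  "nxxnxnoxnxn" → prefix "nxxnxnoxnxn" already present; 0 new (none)
Total nodes = 5 + 2 + 10 + 1 + 5 + 8 + 2 + 6 + 2 + 3 + 1 + 1 + 5 + 1 + 2 + 0 = 54

54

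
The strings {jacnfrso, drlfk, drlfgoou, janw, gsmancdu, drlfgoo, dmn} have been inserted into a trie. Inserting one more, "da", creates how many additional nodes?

The longest prefix of "da" already in the trie is "d" (length 1).
New nodes needed: |"da"| − 1 = 2 − 1 = 1.

1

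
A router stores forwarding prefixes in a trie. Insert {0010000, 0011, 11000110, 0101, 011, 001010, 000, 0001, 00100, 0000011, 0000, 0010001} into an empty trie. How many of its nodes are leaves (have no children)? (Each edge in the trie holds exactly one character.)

9

A leaf is a node with no children — equivalently, the end of a word that is not a proper prefix of any other stored word.
Those words: "0000011", "0001", "0010000", "0010001", "001010", "0011", "0101", "011", "11000110"
Leaf count: 9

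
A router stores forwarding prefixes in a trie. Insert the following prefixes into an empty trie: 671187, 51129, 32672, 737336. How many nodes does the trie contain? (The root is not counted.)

Trie structure (* marks end of a word):
(root)
├─ 3
│  └─ 2
│     └─ 6
│        └─ 7
│           └─ 2 *
├─ 5
│  └─ 1
│     └─ 1
│        └─ 2
│           └─ 9 *
├─ 6
│  └─ 7
│     └─ 1
│        └─ 1
│           └─ 8
│              └─ 7 *
└─ 7
   └─ 3
      └─ 7
         └─ 3
            └─ 3
               └─ 6 *
Counting every labelled node above: 22.

22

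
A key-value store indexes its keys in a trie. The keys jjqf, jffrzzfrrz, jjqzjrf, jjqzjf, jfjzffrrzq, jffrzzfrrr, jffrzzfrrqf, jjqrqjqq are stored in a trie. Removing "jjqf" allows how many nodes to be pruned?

1

Walk "jjqf" from the leaf back toward the root, removing each node that no remaining word uses.
The suffix "f" (1 node) is used only by "jjqf"; the node for "jjq" still has the child "z", so pruning stops there.
Nodes removed: 1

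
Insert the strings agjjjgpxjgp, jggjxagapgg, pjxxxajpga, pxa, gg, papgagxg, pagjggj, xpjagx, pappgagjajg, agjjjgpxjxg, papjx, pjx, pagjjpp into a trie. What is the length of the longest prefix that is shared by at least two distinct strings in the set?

9

Equivalently: take the maximum, over all pairs, of their longest common prefix length.
"agjjjgpxjgp" and "agjjjgpxjxg" agree on "agjjjgpxj" (9 characters) before diverging; nothing deeper is shared.
Longest shared-prefix length: 9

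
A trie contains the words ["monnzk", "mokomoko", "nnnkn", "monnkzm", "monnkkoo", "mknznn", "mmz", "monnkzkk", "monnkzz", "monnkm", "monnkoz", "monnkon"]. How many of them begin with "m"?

Walk to "m"; the words in its subtree are exactly those with that prefix.
Words under "m": mknznn, mmz, mokomoko, monnkkoo, monnkm, monnkon, monnkoz, monnkzkk, monnkzm, monnkzz, monnzk
Count: 11

11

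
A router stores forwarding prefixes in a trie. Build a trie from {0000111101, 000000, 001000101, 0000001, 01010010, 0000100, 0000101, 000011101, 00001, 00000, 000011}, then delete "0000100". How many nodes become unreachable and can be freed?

1

A node on "0000100"'s path can go only if nothing else ends at it or branches off below it.
The suffix "0" (1 node) is used only by "0000100"; the node for "000010" still has the child "1", so pruning stops there.
Nodes removed: 1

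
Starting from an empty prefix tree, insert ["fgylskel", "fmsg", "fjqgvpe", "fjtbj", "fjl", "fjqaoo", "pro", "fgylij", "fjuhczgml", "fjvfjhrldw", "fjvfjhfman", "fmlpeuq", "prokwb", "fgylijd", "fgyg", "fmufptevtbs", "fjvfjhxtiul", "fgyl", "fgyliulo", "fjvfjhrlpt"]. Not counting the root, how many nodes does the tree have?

Insert word by word; a character creates a node only if that edge doesn't already exist:
  "fgylskel" → 8 new (f, g, y, l, s, k, e, l)
  "fmsg" → prefix "f" already present; 3 new (m, s, g)
  "fjqgvpe" → prefix "f" already present; 6 new (j, q, g, v, p, e)
  "fjtbj" → prefix "fj" already present; 3 new (t, b, j)
  "fjl" → prefix "fj" already present; 1 new (l)
  "fjqaoo" → prefix "fjq" already present; 3 new (a, o, o)
  "pro" → 3 new (p, r, o)
  "fgylij" → prefix "fgyl" already present; 2 new (i, j)
  "fjuhczgml" → prefix "fj" already present; 7 new (u, h, c, z, g, m, l)
  "fjvfjhrldw" → prefix "fj" already present; 8 new (v, f, j, h, r, l, d, w)
  "fjvfjhfman" → prefix "fjvfjh" already present; 4 new (f, m, a, n)
  "fmlpeuq" → prefix "fm" already present; 5 new (l, p, e, u, q)
  "prokwb" → prefix "pro" already present; 3 new (k, w, b)
  "fgylijd" → prefix "fgylij" already present; 1 new (d)
  "fgyg" → prefix "fgy" already present; 1 new (g)
  "fmufptevtbs" → prefix "fm" already present; 9 new (u, f, p, t, e, v, t, b, s)
  "fjvfjhxtiul" → prefix "fjvfjh" already present; 5 new (x, t, i, u, l)
  "fgyl" → prefix "fgyl" already present; 0 new (none)
  "fgyliulo" → prefix "fgyli" already present; 3 new (u, l, o)
  "fjvfjhrlpt" → prefix "fjvfjhrl" already present; 2 new (p, t)
Total nodes = 8 + 3 + 6 + 3 + 1 + 3 + 3 + 2 + 7 + 8 + 4 + 5 + 3 + 1 + 1 + 9 + 5 + 0 + 3 + 2 = 77

77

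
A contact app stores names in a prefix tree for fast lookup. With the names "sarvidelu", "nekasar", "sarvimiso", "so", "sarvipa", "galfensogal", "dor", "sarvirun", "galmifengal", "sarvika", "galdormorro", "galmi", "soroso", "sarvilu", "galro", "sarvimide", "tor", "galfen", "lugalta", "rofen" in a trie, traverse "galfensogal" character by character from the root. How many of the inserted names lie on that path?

2

Traverse "galfensogal" character by character; count nodes along the way that are marked as word ends.
Prefixes of the query that are stored words: "galfen", "galfensogal"
Count: 2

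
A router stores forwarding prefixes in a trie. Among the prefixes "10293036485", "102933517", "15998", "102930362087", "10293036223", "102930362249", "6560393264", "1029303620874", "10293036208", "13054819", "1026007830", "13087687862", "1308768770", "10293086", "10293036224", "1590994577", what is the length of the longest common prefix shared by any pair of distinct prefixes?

Equivalently: take the maximum, over all pairs, of their longest common prefix length.
e.g. "102930362087" and "1029303620874" share the prefix "102930362087" of length 12; no pair shares a longer one.
Longest shared-prefix length: 12

12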